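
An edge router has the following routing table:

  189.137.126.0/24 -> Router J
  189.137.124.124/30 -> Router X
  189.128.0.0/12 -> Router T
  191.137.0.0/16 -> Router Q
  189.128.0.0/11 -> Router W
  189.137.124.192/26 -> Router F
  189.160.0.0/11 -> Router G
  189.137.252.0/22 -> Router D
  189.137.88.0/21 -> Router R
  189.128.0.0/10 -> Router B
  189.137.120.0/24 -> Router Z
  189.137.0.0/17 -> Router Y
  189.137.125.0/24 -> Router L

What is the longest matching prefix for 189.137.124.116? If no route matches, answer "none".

189.137.0.0/17

Entries matching 189.137.124.116:
  189.128.0.0/10 (189.128.0.0 - 189.191.255.255)
  189.128.0.0/11 (189.128.0.0 - 189.159.255.255)
  189.128.0.0/12 (189.128.0.0 - 189.143.255.255)
  189.137.0.0/17 (189.137.0.0 - 189.137.127.255)
Most specific is 189.137.0.0/17.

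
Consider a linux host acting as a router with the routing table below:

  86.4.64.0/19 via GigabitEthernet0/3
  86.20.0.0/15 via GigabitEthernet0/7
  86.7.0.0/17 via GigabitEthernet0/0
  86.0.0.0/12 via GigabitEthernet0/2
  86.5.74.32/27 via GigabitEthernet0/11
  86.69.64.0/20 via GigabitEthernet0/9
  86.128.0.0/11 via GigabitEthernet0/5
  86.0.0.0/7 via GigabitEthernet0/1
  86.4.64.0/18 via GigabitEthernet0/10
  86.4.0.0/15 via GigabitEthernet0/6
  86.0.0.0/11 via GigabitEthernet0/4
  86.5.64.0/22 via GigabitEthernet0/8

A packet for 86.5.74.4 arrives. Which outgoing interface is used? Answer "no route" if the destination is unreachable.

Routes whose prefix contains 86.5.74.4:
  86.0.0.0/7 (86.0.0.0 - 87.255.255.255) -> GigabitEthernet0/1
  86.0.0.0/11 (86.0.0.0 - 86.31.255.255) -> GigabitEthernet0/4
  86.0.0.0/12 (86.0.0.0 - 86.15.255.255) -> GigabitEthernet0/2
  86.4.0.0/15 (86.4.0.0 - 86.5.255.255) -> GigabitEthernet0/6
More-specific entries that do NOT match:
  86.5.74.32/27 (86.5.74.32 - 86.5.74.63) does not contain 86.5.74.4
  86.5.64.0/22 (86.5.64.0 - 86.5.67.255) does not contain 86.5.74.4
  86.69.64.0/20 (86.69.64.0 - 86.69.79.255) does not contain 86.5.74.4
  86.4.64.0/19 (86.4.64.0 - 86.4.95.255) does not contain 86.5.74.4
  86.4.64.0/18 (86.4.64.0 - 86.4.127.255) does not contain 86.5.74.4
  86.7.0.0/17 (86.7.0.0 - 86.7.127.255) does not contain 86.5.74.4
Longest matching prefix is /15 -> interface GigabitEthernet0/6.

GigabitEthernet0/6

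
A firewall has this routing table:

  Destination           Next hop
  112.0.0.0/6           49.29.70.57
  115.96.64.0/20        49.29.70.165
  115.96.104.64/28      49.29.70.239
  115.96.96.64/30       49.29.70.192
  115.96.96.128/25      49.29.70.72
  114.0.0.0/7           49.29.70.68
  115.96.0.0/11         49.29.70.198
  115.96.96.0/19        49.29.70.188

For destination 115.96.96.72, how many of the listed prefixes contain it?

4

Prefixes containing 115.96.96.72:
  112.0.0.0/6 (112.0.0.0 - 115.255.255.255)
  114.0.0.0/7 (114.0.0.0 - 115.255.255.255)
  115.96.0.0/11 (115.96.0.0 - 115.127.255.255)
  115.96.96.0/19 (115.96.96.0 - 115.96.127.255)
Total matching entries: 4.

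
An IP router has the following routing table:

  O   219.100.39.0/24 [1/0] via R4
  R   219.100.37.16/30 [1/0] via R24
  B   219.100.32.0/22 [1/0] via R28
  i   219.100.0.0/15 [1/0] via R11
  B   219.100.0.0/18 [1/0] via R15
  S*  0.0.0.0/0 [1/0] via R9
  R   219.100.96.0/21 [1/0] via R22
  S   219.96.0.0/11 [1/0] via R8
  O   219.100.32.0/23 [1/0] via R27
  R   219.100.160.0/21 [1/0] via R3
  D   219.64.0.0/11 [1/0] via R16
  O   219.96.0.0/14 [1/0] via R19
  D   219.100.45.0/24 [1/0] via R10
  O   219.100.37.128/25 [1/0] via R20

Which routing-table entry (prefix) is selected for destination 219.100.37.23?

219.100.0.0/18

Entries matching 219.100.37.23:
  0.0.0.0/0 (default, matches everything)
  219.96.0.0/11 (219.96.0.0 - 219.127.255.255)
  219.100.0.0/15 (219.100.0.0 - 219.101.255.255)
  219.100.0.0/18 (219.100.0.0 - 219.100.63.255)
Most specific is 219.100.0.0/18.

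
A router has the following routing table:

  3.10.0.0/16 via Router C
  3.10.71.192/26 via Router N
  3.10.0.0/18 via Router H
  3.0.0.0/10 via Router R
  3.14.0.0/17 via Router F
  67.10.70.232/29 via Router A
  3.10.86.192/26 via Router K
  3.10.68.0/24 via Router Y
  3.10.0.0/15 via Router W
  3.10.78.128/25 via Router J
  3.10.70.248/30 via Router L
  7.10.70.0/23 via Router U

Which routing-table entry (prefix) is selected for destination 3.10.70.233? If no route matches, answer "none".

Entries matching 3.10.70.233:
  3.0.0.0/10 (3.0.0.0 - 3.63.255.255)
  3.10.0.0/15 (3.10.0.0 - 3.11.255.255)
  3.10.0.0/16 (3.10.0.0 - 3.10.255.255)
Most specific is 3.10.0.0/16.

3.10.0.0/16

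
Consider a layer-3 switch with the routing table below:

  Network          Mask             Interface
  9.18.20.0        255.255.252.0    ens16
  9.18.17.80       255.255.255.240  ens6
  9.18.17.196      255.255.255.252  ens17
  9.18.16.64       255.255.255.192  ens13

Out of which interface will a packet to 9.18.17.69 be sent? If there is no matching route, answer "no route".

no route

No entry's prefix contains 9.18.17.69; there is no default route.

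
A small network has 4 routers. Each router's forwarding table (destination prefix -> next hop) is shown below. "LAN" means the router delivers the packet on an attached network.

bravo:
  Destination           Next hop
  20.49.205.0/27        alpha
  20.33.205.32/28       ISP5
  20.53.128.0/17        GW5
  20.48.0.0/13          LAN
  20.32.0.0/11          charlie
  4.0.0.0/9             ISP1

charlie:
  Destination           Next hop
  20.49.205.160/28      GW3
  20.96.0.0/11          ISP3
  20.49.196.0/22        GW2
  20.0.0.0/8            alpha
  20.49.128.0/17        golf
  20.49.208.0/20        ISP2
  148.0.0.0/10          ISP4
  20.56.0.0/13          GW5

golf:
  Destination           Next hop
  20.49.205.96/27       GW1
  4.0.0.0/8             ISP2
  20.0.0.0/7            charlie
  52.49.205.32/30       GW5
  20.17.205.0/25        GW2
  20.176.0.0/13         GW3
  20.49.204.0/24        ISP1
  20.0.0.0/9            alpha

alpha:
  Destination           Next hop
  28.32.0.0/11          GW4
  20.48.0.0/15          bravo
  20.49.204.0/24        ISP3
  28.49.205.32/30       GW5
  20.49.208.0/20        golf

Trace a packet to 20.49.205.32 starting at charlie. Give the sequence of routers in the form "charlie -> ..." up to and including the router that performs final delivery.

At charlie: longest match for 20.49.205.32 is 20.49.128.0/17 -> golf
At golf: longest match for 20.49.205.32 is 20.0.0.0/9 -> alpha
At alpha: longest match for 20.49.205.32 is 20.48.0.0/15 -> bravo
At bravo: longest match for 20.49.205.32 is 20.48.0.0/13 -> LAN

charlie -> golf -> alpha -> bravo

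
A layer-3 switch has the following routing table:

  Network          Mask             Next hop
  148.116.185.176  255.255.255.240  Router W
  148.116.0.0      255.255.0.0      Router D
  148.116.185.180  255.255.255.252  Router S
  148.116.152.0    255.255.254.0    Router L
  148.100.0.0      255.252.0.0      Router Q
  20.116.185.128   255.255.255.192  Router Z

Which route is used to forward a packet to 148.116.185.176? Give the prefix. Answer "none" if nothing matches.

148.116.185.176/28

Entries matching 148.116.185.176:
  148.116.0.0/16 (148.116.0.0 - 148.116.255.255)
  148.116.185.176/28 (148.116.185.176 - 148.116.185.191)
Most specific is 148.116.185.176/28.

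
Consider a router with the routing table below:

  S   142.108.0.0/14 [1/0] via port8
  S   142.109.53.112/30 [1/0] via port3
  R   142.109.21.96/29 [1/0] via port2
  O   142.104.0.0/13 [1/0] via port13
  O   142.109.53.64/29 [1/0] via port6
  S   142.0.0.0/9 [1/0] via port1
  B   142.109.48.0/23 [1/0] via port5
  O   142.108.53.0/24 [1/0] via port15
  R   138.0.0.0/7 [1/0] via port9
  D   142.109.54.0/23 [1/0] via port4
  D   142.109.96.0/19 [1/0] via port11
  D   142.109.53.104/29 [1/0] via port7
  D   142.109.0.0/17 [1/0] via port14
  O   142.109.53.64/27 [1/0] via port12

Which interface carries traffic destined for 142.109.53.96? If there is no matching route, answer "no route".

port14

Routes whose prefix contains 142.109.53.96:
  142.0.0.0/9 (142.0.0.0 - 142.127.255.255) -> port1
  142.104.0.0/13 (142.104.0.0 - 142.111.255.255) -> port13
  142.108.0.0/14 (142.108.0.0 - 142.111.255.255) -> port8
  142.109.0.0/17 (142.109.0.0 - 142.109.127.255) -> port14
More-specific entries that do NOT match:
  142.109.53.112/30 (142.109.53.112 - 142.109.53.115) does not contain 142.109.53.96
  142.109.21.96/29 (142.109.21.96 - 142.109.21.103) does not contain 142.109.53.96
  142.109.53.64/29 (142.109.53.64 - 142.109.53.71) does not contain 142.109.53.96
  142.109.53.104/29 (142.109.53.104 - 142.109.53.111) does not contain 142.109.53.96
  142.109.53.64/27 (142.109.53.64 - 142.109.53.95) does not contain 142.109.53.96
  142.108.53.0/24 (142.108.53.0 - 142.108.53.255) does not contain 142.109.53.96
  142.109.48.0/23 (142.109.48.0 - 142.109.49.255) does not contain 142.109.53.96
  142.109.54.0/23 (142.109.54.0 - 142.109.55.255) does not contain 142.109.53.96
  142.109.96.0/19 (142.109.96.0 - 142.109.127.255) does not contain 142.109.53.96
Longest matching prefix is /17 -> interface port14.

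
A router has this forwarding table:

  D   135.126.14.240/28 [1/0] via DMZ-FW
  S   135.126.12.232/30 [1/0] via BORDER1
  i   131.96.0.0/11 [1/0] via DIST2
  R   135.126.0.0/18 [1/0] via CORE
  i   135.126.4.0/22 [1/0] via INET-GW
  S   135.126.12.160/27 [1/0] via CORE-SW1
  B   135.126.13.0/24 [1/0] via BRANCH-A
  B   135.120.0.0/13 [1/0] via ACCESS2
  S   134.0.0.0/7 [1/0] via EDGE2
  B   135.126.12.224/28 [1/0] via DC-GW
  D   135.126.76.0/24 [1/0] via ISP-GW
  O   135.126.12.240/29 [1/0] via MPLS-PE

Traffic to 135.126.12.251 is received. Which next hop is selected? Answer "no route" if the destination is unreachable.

CORE

Routes whose prefix contains 135.126.12.251:
  134.0.0.0/7 (134.0.0.0 - 135.255.255.255) -> EDGE2
  135.120.0.0/13 (135.120.0.0 - 135.127.255.255) -> ACCESS2
  135.126.0.0/18 (135.126.0.0 - 135.126.63.255) -> CORE
More-specific entries that do NOT match:
  135.126.12.232/30 (135.126.12.232 - 135.126.12.235) does not contain 135.126.12.251
  135.126.12.240/29 (135.126.12.240 - 135.126.12.247) does not contain 135.126.12.251
  135.126.14.240/28 (135.126.14.240 - 135.126.14.255) does not contain 135.126.12.251
  135.126.12.224/28 (135.126.12.224 - 135.126.12.239) does not contain 135.126.12.251
  135.126.12.160/27 (135.126.12.160 - 135.126.12.191) does not contain 135.126.12.251
  135.126.13.0/24 (135.126.13.0 - 135.126.13.255) does not contain 135.126.12.251
  135.126.76.0/24 (135.126.76.0 - 135.126.76.255) does not contain 135.126.12.251
  135.126.4.0/22 (135.126.4.0 - 135.126.7.255) does not contain 135.126.12.251
Longest matching prefix is /18 -> next hop CORE.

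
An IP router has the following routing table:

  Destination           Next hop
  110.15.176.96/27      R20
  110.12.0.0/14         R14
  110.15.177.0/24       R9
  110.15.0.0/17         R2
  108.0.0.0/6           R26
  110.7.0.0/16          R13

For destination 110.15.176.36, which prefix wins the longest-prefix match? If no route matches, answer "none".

110.12.0.0/14

Entries matching 110.15.176.36:
  108.0.0.0/6 (108.0.0.0 - 111.255.255.255)
  110.12.0.0/14 (110.12.0.0 - 110.15.255.255)
Most specific is 110.12.0.0/14.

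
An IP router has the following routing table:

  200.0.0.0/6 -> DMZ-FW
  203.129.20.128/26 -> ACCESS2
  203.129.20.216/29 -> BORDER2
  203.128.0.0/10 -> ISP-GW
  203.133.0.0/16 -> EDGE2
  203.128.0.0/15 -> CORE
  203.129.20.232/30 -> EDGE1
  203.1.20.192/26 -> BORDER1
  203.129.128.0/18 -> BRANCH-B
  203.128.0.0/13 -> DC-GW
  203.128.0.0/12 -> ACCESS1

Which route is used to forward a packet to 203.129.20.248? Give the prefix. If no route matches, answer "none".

203.128.0.0/15

Entries matching 203.129.20.248:
  200.0.0.0/6 (200.0.0.0 - 203.255.255.255)
  203.128.0.0/10 (203.128.0.0 - 203.191.255.255)
  203.128.0.0/12 (203.128.0.0 - 203.143.255.255)
  203.128.0.0/13 (203.128.0.0 - 203.135.255.255)
  203.128.0.0/15 (203.128.0.0 - 203.129.255.255)
Most specific is 203.128.0.0/15.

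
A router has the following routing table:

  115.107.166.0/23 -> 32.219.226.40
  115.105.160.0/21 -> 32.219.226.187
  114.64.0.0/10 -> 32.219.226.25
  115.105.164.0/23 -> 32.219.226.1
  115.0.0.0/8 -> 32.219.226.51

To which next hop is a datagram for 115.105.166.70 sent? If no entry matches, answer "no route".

Routes whose prefix contains 115.105.166.70:
  115.0.0.0/8 (115.0.0.0 - 115.255.255.255) -> 32.219.226.51
  115.105.160.0/21 (115.105.160.0 - 115.105.167.255) -> 32.219.226.187
More-specific entries that do NOT match:
  115.107.166.0/23 (115.107.166.0 - 115.107.167.255) does not contain 115.105.166.70
  115.105.164.0/23 (115.105.164.0 - 115.105.165.255) does not contain 115.105.166.70
Longest matching prefix is /21 -> next hop 32.219.226.187.

32.219.226.187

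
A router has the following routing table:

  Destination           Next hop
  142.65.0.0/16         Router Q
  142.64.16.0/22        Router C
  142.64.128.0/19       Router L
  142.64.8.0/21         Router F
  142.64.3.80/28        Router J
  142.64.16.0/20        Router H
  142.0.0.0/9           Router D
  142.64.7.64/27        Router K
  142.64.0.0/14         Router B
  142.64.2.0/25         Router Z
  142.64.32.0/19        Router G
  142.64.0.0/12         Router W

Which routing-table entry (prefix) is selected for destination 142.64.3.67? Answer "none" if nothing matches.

142.64.0.0/14

Entries matching 142.64.3.67:
  142.0.0.0/9 (142.0.0.0 - 142.127.255.255)
  142.64.0.0/12 (142.64.0.0 - 142.79.255.255)
  142.64.0.0/14 (142.64.0.0 - 142.67.255.255)
Most specific is 142.64.0.0/14.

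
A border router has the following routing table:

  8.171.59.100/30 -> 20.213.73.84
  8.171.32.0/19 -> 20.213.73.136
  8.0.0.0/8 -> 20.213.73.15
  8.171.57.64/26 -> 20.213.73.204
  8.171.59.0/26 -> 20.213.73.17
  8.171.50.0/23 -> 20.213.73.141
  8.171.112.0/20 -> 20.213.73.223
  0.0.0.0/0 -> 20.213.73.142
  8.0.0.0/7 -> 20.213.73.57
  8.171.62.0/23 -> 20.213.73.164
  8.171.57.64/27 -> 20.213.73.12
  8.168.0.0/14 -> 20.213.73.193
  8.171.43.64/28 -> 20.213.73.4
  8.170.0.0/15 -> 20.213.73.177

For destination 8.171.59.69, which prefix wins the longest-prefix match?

Entries matching 8.171.59.69:
  0.0.0.0/0 (default, matches everything)
  8.0.0.0/7 (8.0.0.0 - 9.255.255.255)
  8.0.0.0/8 (8.0.0.0 - 8.255.255.255)
  8.168.0.0/14 (8.168.0.0 - 8.171.255.255)
  8.170.0.0/15 (8.170.0.0 - 8.171.255.255)
  8.171.32.0/19 (8.171.32.0 - 8.171.63.255)
Most specific is 8.171.32.0/19.

8.171.32.0/19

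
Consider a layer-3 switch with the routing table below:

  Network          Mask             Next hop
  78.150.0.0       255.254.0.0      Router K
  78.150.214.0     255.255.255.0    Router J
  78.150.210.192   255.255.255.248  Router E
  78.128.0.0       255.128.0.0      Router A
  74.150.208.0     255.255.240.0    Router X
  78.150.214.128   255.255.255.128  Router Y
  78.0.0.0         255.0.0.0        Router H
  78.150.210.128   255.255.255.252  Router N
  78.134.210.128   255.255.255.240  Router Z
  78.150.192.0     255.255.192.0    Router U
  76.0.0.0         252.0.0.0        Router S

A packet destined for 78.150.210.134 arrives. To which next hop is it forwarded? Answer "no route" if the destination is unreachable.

Router U

Routes whose prefix contains 78.150.210.134:
  76.0.0.0/6 (76.0.0.0 - 79.255.255.255) -> Router S
  78.0.0.0/8 (78.0.0.0 - 78.255.255.255) -> Router H
  78.128.0.0/9 (78.128.0.0 - 78.255.255.255) -> Router A
  78.150.0.0/15 (78.150.0.0 - 78.151.255.255) -> Router K
  78.150.192.0/18 (78.150.192.0 - 78.150.255.255) -> Router U
More-specific entries that do NOT match:
  78.150.210.128/30 (78.150.210.128 - 78.150.210.131) does not contain 78.150.210.134
  78.150.210.192/29 (78.150.210.192 - 78.150.210.199) does not contain 78.150.210.134
  78.134.210.128/28 (78.134.210.128 - 78.134.210.143) does not contain 78.150.210.134
  78.150.214.128/25 (78.150.214.128 - 78.150.214.255) does not contain 78.150.210.134
  78.150.214.0/24 (78.150.214.0 - 78.150.214.255) does not contain 78.150.210.134
  74.150.208.0/20 (74.150.208.0 - 74.150.223.255) does not contain 78.150.210.134
Longest matching prefix is /18 -> next hop Router U.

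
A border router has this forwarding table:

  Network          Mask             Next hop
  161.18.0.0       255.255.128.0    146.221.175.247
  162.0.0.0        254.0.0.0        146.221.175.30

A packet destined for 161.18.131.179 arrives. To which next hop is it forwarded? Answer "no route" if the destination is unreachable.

no route

No entry's prefix contains 161.18.131.179; there is no default route.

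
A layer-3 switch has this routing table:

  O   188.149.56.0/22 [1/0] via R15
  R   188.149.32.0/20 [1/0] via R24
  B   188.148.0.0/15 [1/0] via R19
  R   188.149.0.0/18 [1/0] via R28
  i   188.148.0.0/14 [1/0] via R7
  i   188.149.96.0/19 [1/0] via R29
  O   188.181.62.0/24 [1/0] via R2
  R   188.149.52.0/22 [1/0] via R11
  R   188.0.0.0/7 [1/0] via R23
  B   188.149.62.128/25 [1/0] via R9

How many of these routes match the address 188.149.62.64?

Prefixes containing 188.149.62.64:
  188.0.0.0/7 (188.0.0.0 - 189.255.255.255)
  188.148.0.0/14 (188.148.0.0 - 188.151.255.255)
  188.148.0.0/15 (188.148.0.0 - 188.149.255.255)
  188.149.0.0/18 (188.149.0.0 - 188.149.63.255)
Total matching entries: 4.

4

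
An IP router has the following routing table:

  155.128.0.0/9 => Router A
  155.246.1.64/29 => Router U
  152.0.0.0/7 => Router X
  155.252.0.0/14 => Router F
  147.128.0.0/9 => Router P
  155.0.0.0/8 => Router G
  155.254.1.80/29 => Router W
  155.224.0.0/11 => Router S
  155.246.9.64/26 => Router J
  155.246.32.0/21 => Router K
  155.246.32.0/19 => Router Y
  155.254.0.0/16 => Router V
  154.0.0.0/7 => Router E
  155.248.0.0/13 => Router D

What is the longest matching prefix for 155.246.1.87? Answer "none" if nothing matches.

Entries matching 155.246.1.87:
  154.0.0.0/7 (154.0.0.0 - 155.255.255.255)
  155.0.0.0/8 (155.0.0.0 - 155.255.255.255)
  155.128.0.0/9 (155.128.0.0 - 155.255.255.255)
  155.224.0.0/11 (155.224.0.0 - 155.255.255.255)
Most specific is 155.224.0.0/11.

155.224.0.0/11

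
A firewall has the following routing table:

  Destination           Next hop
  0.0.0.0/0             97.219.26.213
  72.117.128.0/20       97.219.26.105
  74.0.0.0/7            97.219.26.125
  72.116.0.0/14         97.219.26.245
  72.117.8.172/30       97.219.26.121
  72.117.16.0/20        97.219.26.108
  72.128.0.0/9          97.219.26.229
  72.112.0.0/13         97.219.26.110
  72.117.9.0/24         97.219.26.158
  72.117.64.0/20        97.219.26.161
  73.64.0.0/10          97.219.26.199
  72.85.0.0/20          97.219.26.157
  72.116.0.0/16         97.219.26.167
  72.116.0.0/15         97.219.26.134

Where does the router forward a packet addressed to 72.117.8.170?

97.219.26.134

Routes whose prefix contains 72.117.8.170:
  0.0.0.0/0 (default, matches everything) -> 97.219.26.213
  72.112.0.0/13 (72.112.0.0 - 72.119.255.255) -> 97.219.26.110
  72.116.0.0/14 (72.116.0.0 - 72.119.255.255) -> 97.219.26.245
  72.116.0.0/15 (72.116.0.0 - 72.117.255.255) -> 97.219.26.134
More-specific entries that do NOT match:
  72.117.8.172/30 (72.117.8.172 - 72.117.8.175) does not contain 72.117.8.170
  72.117.9.0/24 (72.117.9.0 - 72.117.9.255) does not contain 72.117.8.170
  72.117.128.0/20 (72.117.128.0 - 72.117.143.255) does not contain 72.117.8.170
  72.117.16.0/20 (72.117.16.0 - 72.117.31.255) does not contain 72.117.8.170
  72.117.64.0/20 (72.117.64.0 - 72.117.79.255) does not contain 72.117.8.170
  72.85.0.0/20 (72.85.0.0 - 72.85.15.255) does not contain 72.117.8.170
  72.116.0.0/16 (72.116.0.0 - 72.116.255.255) does not contain 72.117.8.170
Longest matching prefix is /15 -> next hop 97.219.26.134.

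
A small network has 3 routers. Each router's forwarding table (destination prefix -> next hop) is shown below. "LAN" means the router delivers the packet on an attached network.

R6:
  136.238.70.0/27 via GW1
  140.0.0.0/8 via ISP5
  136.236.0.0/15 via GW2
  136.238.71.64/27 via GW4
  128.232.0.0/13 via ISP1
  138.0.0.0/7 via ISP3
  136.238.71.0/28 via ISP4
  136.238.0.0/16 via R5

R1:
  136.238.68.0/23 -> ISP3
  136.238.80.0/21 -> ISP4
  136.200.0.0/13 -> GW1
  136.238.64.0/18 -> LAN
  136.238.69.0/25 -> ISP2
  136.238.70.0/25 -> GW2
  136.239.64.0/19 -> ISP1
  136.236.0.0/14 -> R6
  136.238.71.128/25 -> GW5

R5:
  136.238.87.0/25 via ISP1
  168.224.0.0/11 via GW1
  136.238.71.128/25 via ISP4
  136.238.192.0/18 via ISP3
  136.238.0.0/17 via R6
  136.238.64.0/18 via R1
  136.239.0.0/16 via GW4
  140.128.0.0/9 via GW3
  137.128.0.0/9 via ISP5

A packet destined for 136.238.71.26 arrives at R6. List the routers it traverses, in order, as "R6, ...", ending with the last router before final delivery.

At R6: longest match for 136.238.71.26 is 136.238.0.0/16 -> R5
At R5: longest match for 136.238.71.26 is 136.238.64.0/18 -> R1
At R1: longest match for 136.238.71.26 is 136.238.64.0/18 -> LAN

R6, R5, R1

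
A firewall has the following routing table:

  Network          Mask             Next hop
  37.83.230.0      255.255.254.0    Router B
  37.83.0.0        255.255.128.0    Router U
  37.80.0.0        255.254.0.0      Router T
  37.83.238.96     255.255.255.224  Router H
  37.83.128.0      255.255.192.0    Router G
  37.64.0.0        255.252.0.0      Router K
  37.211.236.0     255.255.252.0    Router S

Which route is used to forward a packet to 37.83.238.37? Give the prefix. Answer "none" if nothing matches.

none

37.83.238.37 is outside every listed prefix and there is no default route.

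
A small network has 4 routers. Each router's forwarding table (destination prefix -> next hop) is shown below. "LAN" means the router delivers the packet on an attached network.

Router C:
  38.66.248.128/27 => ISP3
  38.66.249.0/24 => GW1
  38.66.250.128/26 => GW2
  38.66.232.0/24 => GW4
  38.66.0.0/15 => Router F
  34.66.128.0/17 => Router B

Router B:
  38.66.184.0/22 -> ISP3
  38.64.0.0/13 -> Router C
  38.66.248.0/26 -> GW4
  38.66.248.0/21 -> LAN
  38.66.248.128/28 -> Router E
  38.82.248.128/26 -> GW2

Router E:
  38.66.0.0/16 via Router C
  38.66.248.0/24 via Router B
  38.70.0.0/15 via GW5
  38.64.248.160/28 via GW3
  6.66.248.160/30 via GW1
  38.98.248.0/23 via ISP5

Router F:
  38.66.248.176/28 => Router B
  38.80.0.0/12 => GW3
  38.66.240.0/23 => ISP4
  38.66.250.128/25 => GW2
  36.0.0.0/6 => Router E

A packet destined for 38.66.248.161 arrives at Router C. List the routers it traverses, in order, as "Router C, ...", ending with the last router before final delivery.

Router C, Router F, Router E, Router B

At Router C: longest match for 38.66.248.161 is 38.66.0.0/15 -> Router F
At Router F: longest match for 38.66.248.161 is 36.0.0.0/6 -> Router E
At Router E: longest match for 38.66.248.161 is 38.66.248.0/24 -> Router B
At Router B: longest match for 38.66.248.161 is 38.66.248.0/21 -> LAN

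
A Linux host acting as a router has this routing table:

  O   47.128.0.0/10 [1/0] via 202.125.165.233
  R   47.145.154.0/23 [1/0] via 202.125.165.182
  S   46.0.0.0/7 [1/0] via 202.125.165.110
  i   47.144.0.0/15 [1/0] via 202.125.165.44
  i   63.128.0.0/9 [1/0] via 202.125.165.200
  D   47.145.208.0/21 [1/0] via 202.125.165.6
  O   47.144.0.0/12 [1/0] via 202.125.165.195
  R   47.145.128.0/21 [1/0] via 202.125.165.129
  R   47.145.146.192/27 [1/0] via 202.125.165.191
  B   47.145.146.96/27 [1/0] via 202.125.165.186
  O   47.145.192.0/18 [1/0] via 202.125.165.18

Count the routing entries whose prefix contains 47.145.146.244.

4

Prefixes containing 47.145.146.244:
  46.0.0.0/7 (46.0.0.0 - 47.255.255.255)
  47.128.0.0/10 (47.128.0.0 - 47.191.255.255)
  47.144.0.0/12 (47.144.0.0 - 47.159.255.255)
  47.144.0.0/15 (47.144.0.0 - 47.145.255.255)
Total matching entries: 4.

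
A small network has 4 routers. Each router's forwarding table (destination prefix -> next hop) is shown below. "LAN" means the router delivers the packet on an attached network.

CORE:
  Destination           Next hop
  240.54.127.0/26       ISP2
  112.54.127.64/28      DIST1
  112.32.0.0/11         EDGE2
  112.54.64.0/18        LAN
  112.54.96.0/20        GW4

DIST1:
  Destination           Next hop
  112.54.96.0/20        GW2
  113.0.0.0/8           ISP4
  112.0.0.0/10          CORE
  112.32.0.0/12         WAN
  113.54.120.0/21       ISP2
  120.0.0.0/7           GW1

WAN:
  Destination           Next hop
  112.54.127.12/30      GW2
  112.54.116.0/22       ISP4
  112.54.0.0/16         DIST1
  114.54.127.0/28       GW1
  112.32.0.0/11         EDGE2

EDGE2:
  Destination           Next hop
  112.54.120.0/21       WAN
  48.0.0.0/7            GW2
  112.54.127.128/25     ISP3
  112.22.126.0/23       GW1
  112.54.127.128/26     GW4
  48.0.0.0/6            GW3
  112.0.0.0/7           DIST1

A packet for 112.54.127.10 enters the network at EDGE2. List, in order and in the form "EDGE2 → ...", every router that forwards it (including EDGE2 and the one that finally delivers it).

At EDGE2: longest match for 112.54.127.10 is 112.54.120.0/21 -> WAN
At WAN: longest match for 112.54.127.10 is 112.54.0.0/16 -> DIST1
At DIST1: longest match for 112.54.127.10 is 112.0.0.0/10 -> CORE
At CORE: longest match for 112.54.127.10 is 112.54.64.0/18 -> LAN

EDGE2 → WAN → DIST1 → CORE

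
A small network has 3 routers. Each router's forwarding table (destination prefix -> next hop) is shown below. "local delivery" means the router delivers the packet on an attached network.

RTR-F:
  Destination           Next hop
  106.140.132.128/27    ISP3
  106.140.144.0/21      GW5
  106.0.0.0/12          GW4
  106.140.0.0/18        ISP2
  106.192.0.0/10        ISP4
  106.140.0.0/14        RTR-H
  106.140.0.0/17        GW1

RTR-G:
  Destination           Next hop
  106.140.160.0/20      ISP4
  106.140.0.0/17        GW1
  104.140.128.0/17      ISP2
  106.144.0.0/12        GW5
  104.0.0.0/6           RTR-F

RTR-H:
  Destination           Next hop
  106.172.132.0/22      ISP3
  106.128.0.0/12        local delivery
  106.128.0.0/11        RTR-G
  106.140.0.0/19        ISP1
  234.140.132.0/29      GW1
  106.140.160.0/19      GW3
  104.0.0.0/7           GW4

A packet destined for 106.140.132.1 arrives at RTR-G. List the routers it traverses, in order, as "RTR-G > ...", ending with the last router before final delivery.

RTR-G > RTR-F > RTR-H

At RTR-G: longest match for 106.140.132.1 is 104.0.0.0/6 -> RTR-F
At RTR-F: longest match for 106.140.132.1 is 106.140.0.0/14 -> RTR-H
At RTR-H: longest match for 106.140.132.1 is 106.128.0.0/12 -> local delivery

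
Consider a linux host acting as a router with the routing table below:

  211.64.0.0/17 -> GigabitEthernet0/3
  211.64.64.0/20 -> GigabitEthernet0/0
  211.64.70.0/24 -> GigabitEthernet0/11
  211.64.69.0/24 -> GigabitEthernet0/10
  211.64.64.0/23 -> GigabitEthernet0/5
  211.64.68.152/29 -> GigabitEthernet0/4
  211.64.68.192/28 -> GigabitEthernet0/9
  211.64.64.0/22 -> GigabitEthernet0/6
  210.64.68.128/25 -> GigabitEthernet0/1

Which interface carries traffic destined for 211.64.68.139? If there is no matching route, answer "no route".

GigabitEthernet0/0

Routes whose prefix contains 211.64.68.139:
  211.64.0.0/17 (211.64.0.0 - 211.64.127.255) -> GigabitEthernet0/3
  211.64.64.0/20 (211.64.64.0 - 211.64.79.255) -> GigabitEthernet0/0
More-specific entries that do NOT match:
  211.64.68.152/29 (211.64.68.152 - 211.64.68.159) does not contain 211.64.68.139
  211.64.68.192/28 (211.64.68.192 - 211.64.68.207) does not contain 211.64.68.139
  210.64.68.128/25 (210.64.68.128 - 210.64.68.255) does not contain 211.64.68.139
  211.64.70.0/24 (211.64.70.0 - 211.64.70.255) does not contain 211.64.68.139
  211.64.69.0/24 (211.64.69.0 - 211.64.69.255) does not contain 211.64.68.139
  211.64.64.0/23 (211.64.64.0 - 211.64.65.255) does not contain 211.64.68.139
  211.64.64.0/22 (211.64.64.0 - 211.64.67.255) does not contain 211.64.68.139
Longest matching prefix is /20 -> interface GigabitEthernet0/0.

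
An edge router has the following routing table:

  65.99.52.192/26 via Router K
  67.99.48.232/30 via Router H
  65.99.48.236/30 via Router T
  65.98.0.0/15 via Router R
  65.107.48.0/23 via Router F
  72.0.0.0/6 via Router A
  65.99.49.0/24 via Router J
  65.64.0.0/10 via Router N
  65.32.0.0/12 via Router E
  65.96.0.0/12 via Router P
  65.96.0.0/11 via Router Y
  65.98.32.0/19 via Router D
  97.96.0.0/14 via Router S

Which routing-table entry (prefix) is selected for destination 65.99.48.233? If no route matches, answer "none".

Entries matching 65.99.48.233:
  65.64.0.0/10 (65.64.0.0 - 65.127.255.255)
  65.96.0.0/11 (65.96.0.0 - 65.127.255.255)
  65.96.0.0/12 (65.96.0.0 - 65.111.255.255)
  65.98.0.0/15 (65.98.0.0 - 65.99.255.255)
Most specific is 65.98.0.0/15.

65.98.0.0/15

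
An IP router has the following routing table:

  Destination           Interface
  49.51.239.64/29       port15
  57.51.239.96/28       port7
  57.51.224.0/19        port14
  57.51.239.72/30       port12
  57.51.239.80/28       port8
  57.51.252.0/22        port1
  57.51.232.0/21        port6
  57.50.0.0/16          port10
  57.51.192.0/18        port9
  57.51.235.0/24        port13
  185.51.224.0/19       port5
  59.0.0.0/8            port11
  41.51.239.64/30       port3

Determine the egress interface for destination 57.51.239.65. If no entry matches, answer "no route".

Routes whose prefix contains 57.51.239.65:
  57.51.192.0/18 (57.51.192.0 - 57.51.255.255) -> port9
  57.51.224.0/19 (57.51.224.0 - 57.51.255.255) -> port14
  57.51.232.0/21 (57.51.232.0 - 57.51.239.255) -> port6
More-specific entries that do NOT match:
  57.51.239.72/30 (57.51.239.72 - 57.51.239.75) does not contain 57.51.239.65
  41.51.239.64/30 (41.51.239.64 - 41.51.239.67) does not contain 57.51.239.65
  49.51.239.64/29 (49.51.239.64 - 49.51.239.71) does not contain 57.51.239.65
  57.51.239.96/28 (57.51.239.96 - 57.51.239.111) does not contain 57.51.239.65
  57.51.239.80/28 (57.51.239.80 - 57.51.239.95) does not contain 57.51.239.65
  57.51.235.0/24 (57.51.235.0 - 57.51.235.255) does not contain 57.51.239.65
  57.51.252.0/22 (57.51.252.0 - 57.51.255.255) does not contain 57.51.239.65
Longest matching prefix is /21 -> interface port6.

port6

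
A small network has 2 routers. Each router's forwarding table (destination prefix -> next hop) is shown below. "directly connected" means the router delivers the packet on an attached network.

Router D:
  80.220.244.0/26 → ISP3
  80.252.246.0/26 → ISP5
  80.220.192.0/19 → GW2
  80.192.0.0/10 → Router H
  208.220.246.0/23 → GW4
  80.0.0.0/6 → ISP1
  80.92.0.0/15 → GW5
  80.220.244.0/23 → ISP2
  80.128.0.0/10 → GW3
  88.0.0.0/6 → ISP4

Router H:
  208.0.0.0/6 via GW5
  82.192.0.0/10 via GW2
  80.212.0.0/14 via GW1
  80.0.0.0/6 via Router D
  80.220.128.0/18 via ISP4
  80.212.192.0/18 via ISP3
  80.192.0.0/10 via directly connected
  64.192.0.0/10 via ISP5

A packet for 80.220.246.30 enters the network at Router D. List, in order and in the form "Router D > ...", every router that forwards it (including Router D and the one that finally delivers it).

At Router D: longest match for 80.220.246.30 is 80.192.0.0/10 -> Router H
At Router H: longest match for 80.220.246.30 is 80.192.0.0/10 -> directly connected

Router D > Router H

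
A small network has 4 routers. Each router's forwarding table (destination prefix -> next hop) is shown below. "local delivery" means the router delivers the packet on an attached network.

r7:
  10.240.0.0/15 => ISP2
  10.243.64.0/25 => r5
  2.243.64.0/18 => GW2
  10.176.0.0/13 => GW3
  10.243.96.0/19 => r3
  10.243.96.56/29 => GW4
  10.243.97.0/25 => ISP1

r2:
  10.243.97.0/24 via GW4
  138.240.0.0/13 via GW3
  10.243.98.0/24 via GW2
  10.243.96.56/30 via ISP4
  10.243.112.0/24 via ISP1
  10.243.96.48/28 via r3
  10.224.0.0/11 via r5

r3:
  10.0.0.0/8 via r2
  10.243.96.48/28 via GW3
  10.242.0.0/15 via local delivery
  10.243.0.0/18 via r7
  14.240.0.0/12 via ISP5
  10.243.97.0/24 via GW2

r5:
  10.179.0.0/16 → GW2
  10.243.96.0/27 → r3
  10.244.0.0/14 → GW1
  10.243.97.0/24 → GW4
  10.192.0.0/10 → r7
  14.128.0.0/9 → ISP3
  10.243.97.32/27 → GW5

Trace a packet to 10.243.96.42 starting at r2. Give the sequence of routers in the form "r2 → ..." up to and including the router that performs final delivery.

At r2: longest match for 10.243.96.42 is 10.224.0.0/11 -> r5
At r5: longest match for 10.243.96.42 is 10.192.0.0/10 -> r7
At r7: longest match for 10.243.96.42 is 10.243.96.0/19 -> r3
At r3: longest match for 10.243.96.42 is 10.242.0.0/15 -> local delivery

r2 → r5 → r7 → r3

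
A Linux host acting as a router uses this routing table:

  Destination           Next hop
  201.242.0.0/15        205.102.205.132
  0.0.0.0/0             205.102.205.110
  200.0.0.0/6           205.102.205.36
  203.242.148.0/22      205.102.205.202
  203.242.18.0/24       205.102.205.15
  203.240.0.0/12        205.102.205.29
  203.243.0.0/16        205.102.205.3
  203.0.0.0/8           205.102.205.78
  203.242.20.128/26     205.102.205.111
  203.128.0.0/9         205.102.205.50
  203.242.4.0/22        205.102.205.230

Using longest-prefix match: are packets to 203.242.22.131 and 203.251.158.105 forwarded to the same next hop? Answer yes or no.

yes

203.242.22.131: longest match 203.240.0.0/12 -> 205.102.205.29
203.251.158.105: longest match 203.240.0.0/12 -> 205.102.205.29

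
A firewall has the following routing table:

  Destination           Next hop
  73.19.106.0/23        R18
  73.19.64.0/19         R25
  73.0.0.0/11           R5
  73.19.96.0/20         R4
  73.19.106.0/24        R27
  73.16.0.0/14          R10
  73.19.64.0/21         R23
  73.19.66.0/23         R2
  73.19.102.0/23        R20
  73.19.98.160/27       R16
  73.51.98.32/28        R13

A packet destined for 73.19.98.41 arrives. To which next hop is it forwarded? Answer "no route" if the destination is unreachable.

Routes whose prefix contains 73.19.98.41:
  73.0.0.0/11 (73.0.0.0 - 73.31.255.255) -> R5
  73.16.0.0/14 (73.16.0.0 - 73.19.255.255) -> R10
  73.19.96.0/20 (73.19.96.0 - 73.19.111.255) -> R4
More-specific entries that do NOT match:
  73.51.98.32/28 (73.51.98.32 - 73.51.98.47) does not contain 73.19.98.41
  73.19.98.160/27 (73.19.98.160 - 73.19.98.191) does not contain 73.19.98.41
  73.19.106.0/24 (73.19.106.0 - 73.19.106.255) does not contain 73.19.98.41
  73.19.106.0/23 (73.19.106.0 - 73.19.107.255) does not contain 73.19.98.41
  73.19.66.0/23 (73.19.66.0 - 73.19.67.255) does not contain 73.19.98.41
  73.19.102.0/23 (73.19.102.0 - 73.19.103.255) does not contain 73.19.98.41
  73.19.64.0/21 (73.19.64.0 - 73.19.71.255) does not contain 73.19.98.41
Longest matching prefix is /20 -> next hop R4.

R4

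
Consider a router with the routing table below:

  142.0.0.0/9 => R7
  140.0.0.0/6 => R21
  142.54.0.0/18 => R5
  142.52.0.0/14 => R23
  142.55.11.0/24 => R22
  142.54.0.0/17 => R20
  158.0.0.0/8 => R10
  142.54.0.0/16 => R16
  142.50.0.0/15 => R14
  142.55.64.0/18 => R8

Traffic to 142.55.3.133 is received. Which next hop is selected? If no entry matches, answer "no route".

R23

Routes whose prefix contains 142.55.3.133:
  140.0.0.0/6 (140.0.0.0 - 143.255.255.255) -> R21
  142.0.0.0/9 (142.0.0.0 - 142.127.255.255) -> R7
  142.52.0.0/14 (142.52.0.0 - 142.55.255.255) -> R23
More-specific entries that do NOT match:
  142.55.11.0/24 (142.55.11.0 - 142.55.11.255) does not contain 142.55.3.133
  142.54.0.0/18 (142.54.0.0 - 142.54.63.255) does not contain 142.55.3.133
  142.55.64.0/18 (142.55.64.0 - 142.55.127.255) does not contain 142.55.3.133
  142.54.0.0/17 (142.54.0.0 - 142.54.127.255) does not contain 142.55.3.133
  142.54.0.0/16 (142.54.0.0 - 142.54.255.255) does not contain 142.55.3.133
  142.50.0.0/15 (142.50.0.0 - 142.51.255.255) does not contain 142.55.3.133
Longest matching prefix is /14 -> next hop R23.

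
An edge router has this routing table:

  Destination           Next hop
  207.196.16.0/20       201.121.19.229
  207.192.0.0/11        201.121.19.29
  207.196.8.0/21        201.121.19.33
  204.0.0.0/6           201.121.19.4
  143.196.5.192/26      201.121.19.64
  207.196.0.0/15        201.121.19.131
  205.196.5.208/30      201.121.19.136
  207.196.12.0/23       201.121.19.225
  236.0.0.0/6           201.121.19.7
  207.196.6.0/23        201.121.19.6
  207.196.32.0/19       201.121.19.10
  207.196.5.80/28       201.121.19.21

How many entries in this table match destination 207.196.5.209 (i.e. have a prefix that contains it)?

Prefixes containing 207.196.5.209:
  204.0.0.0/6 (204.0.0.0 - 207.255.255.255)
  207.192.0.0/11 (207.192.0.0 - 207.223.255.255)
  207.196.0.0/15 (207.196.0.0 - 207.197.255.255)
Total matching entries: 3.

3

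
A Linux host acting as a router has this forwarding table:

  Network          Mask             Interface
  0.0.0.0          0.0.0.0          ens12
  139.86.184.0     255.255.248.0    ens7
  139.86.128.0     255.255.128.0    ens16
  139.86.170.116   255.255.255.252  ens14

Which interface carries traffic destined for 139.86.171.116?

ens16

Routes whose prefix contains 139.86.171.116:
  0.0.0.0/0 (default, matches everything) -> ens12
  139.86.128.0/17 (139.86.128.0 - 139.86.255.255) -> ens16
More-specific entries that do NOT match:
  139.86.170.116/30 (139.86.170.116 - 139.86.170.119) does not contain 139.86.171.116
  139.86.184.0/21 (139.86.184.0 - 139.86.191.255) does not contain 139.86.171.116
Longest matching prefix is /17 -> interface ens16.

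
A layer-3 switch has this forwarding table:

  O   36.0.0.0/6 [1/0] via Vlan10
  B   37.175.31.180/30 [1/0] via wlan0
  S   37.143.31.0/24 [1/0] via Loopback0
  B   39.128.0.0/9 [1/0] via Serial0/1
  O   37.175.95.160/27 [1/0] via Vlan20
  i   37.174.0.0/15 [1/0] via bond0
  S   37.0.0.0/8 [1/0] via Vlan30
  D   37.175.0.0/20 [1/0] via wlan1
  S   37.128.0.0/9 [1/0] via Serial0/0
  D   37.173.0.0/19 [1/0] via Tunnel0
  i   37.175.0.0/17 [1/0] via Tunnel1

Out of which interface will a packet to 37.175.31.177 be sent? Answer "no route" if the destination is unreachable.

Tunnel1

Routes whose prefix contains 37.175.31.177:
  36.0.0.0/6 (36.0.0.0 - 39.255.255.255) -> Vlan10
  37.0.0.0/8 (37.0.0.0 - 37.255.255.255) -> Vlan30
  37.128.0.0/9 (37.128.0.0 - 37.255.255.255) -> Serial0/0
  37.174.0.0/15 (37.174.0.0 - 37.175.255.255) -> bond0
  37.175.0.0/17 (37.175.0.0 - 37.175.127.255) -> Tunnel1
More-specific entries that do NOT match:
  37.175.31.180/30 (37.175.31.180 - 37.175.31.183) does not contain 37.175.31.177
  37.175.95.160/27 (37.175.95.160 - 37.175.95.191) does not contain 37.175.31.177
  37.143.31.0/24 (37.143.31.0 - 37.143.31.255) does not contain 37.175.31.177
  37.175.0.0/20 (37.175.0.0 - 37.175.15.255) does not contain 37.175.31.177
  37.173.0.0/19 (37.173.0.0 - 37.173.31.255) does not contain 37.175.31.177
Longest matching prefix is /17 -> interface Tunnel1.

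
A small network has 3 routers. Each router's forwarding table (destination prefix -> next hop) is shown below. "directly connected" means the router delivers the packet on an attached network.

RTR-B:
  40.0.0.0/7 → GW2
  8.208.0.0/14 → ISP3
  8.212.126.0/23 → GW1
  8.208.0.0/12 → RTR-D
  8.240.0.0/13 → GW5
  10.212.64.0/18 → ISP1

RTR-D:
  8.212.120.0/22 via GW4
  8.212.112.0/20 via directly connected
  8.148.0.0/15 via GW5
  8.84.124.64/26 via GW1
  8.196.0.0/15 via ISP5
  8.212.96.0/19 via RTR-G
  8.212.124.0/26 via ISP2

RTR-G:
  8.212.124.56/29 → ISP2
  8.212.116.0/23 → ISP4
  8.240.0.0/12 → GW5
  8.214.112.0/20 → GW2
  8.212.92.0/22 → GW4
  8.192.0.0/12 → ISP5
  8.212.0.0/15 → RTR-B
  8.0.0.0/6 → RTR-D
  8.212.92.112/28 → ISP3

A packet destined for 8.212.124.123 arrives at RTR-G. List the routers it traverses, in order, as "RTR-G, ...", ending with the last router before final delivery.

At RTR-G: longest match for 8.212.124.123 is 8.212.0.0/15 -> RTR-B
At RTR-B: longest match for 8.212.124.123 is 8.208.0.0/12 -> RTR-D
At RTR-D: longest match for 8.212.124.123 is 8.212.112.0/20 -> directly connected

RTR-G, RTR-B, RTR-D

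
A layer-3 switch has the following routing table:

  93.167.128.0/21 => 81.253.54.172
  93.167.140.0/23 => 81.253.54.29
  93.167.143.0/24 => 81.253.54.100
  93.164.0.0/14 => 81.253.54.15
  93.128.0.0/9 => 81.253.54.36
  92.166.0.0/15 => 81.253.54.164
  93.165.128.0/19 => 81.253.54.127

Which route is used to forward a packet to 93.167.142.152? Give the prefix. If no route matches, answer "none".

Entries matching 93.167.142.152:
  93.128.0.0/9 (93.128.0.0 - 93.255.255.255)
  93.164.0.0/14 (93.164.0.0 - 93.167.255.255)
Most specific is 93.164.0.0/14.

93.164.0.0/14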